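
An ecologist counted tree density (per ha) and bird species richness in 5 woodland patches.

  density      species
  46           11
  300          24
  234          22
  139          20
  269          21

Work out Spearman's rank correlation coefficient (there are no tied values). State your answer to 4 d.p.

Rank density: 1, 5, 3, 2, 4
Rank species: 1, 5, 4, 2, 3
d = rank(density) − rank(species): 0, 0, -1, 0, 1; Σd² = 2
ρ = 1 − 6Σd² / [n(n²−1)] = 1 − 6×2 / (5×24) = 1 − 12/120 ≈ 0.9000

0.9000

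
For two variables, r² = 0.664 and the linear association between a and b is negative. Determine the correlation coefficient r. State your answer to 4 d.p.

-0.8149

|r| = √0.664 = 0.8149
The association is negative, so r = −0.8149.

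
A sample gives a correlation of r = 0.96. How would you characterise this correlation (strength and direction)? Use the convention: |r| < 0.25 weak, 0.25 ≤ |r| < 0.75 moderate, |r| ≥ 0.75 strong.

r = 0.96 > 0 so the relationship is positive.
|r| = 0.96, which falls in the strong range.

strong positive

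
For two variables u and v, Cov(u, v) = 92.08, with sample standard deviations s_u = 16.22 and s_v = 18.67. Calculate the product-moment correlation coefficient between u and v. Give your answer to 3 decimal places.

r = Cov(u,v) / (s_u · s_v) = 92.08 / (16.22 × 18.67)
  = 92.08 / 302.8274 ≈ 0.304

0.304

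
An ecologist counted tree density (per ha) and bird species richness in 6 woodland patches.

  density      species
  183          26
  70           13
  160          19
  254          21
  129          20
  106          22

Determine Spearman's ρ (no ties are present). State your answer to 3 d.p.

0.486

Rank density: 5, 1, 4, 6, 3, 2
Rank species: 6, 1, 2, 4, 3, 5
d = rank(density) − rank(species): -1, 0, 2, 2, 0, -3; Σd² = 18
ρ = 1 − 6Σd² / [n(n²−1)] = 1 − 6×18 / (6×35) = 1 − 108/210 ≈ 0.486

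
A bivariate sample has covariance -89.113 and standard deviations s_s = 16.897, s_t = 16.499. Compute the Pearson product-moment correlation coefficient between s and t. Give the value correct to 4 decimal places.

-0.3196

r = Cov(s,t) / (s_s · s_t) = -89.113 / (16.897 × 16.499)
  = -89.113 / 278.7836 ≈ -0.3196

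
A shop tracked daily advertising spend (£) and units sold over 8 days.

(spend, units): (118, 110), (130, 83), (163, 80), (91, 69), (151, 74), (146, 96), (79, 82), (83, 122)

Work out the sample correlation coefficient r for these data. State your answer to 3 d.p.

-0.268

n = 8, Σx = 961, Σy = 716, Σx² = 122921, Σy² = 66450, Σxy = 84883
nΣxy − ΣxΣy = 679064 − 688076 = -9012
nΣx² − (Σx)² = 983368 − 923521 = 59847; nΣy² − (Σy)² = 531600 − 512656 = 18944
r = -9012 / √(59847 × 18944) = -9012 / 33671.0791 ≈ -0.268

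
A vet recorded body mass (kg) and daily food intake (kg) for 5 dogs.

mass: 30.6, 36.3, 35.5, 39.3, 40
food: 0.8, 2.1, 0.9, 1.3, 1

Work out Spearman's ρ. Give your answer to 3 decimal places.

0.600

Rank mass: 1, 3, 2, 4, 5
Rank food: 1, 5, 2, 4, 3
d = rank(mass) − rank(food): 0, -2, 0, 0, 2; Σd² = 8
ρ = 1 − 6Σd² / [n(n²−1)] = 1 − 6×8 / (5×24) = 1 − 48/120 ≈ 0.600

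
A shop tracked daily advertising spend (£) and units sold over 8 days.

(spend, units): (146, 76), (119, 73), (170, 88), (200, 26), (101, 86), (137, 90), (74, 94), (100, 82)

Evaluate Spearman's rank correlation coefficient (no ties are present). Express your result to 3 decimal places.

-0.476

Rank spend: 6, 4, 7, 8, 3, 5, 1, 2
Rank units: 3, 2, 6, 1, 5, 7, 8, 4
d = rank(spend) − rank(units): 3, 2, 1, 7, -2, -2, -7, -2; Σd² = 124
ρ = 1 − 6Σd² / [n(n²−1)] = 1 − 6×124 / (8×63) = 1 − 744/504 ≈ -0.476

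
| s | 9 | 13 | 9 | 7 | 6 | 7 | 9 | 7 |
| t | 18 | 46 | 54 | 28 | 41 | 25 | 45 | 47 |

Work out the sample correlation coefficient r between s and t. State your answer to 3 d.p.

0.261

n = 8, Σs = 67, Σt = 304, Σs² = 595, Σt² = 12680, Σst = 2597
nΣst − ΣsΣt = 20776 − 20368 = 408
nΣs² − (Σs)² = 4760 − 4489 = 271; nΣt² − (Σt)² = 101440 − 92416 = 9024
r = 408 / √(271 × 9024) = 408 / 1563.8107 ≈ 0.261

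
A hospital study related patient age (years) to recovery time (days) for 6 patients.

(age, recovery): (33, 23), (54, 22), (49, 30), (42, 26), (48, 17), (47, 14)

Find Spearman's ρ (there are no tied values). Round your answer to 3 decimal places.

Rank age: 1, 6, 5, 2, 4, 3
Rank recovery: 4, 3, 6, 5, 2, 1
d = rank(age) − rank(recovery): -3, 3, -1, -3, 2, 2; Σd² = 36
ρ = 1 − 6Σd² / [n(n²−1)] = 1 − 6×36 / (6×35) = 1 − 216/210 ≈ -0.029

-0.029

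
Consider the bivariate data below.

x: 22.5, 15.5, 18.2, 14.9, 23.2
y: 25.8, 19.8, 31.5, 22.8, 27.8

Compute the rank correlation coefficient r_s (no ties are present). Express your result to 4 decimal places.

0.6000

Rank x: 4, 2, 3, 1, 5
Rank y: 3, 1, 5, 2, 4
d = rank(x) − rank(y): 1, 1, -2, -1, 1; Σd² = 8
ρ = 1 − 6Σd² / [n(n²−1)] = 1 − 6×8 / (5×24) = 1 − 48/120 ≈ 0.6000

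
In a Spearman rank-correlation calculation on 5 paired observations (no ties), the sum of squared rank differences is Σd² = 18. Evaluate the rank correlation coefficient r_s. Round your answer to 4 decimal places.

0.1000

ρ = 1 − 6Σd² / [n(n²−1)] = 1 − 6×18 / (5×24)
  = 1 − 108/120 = 1 − 0.90000 ≈ 0.1000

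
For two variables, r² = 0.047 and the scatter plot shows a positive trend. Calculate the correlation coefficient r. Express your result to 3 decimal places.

|r| = √0.047 = 0.217
The association is positive, so r = 0.217.

0.217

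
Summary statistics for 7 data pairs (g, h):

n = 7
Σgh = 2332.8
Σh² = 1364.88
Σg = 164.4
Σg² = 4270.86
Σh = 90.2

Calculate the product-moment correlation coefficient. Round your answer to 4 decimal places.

0.7441

r = (nΣgh − ΣgΣh) / √[(nΣg² − (Σg)²)(nΣh² − (Σh)²)]
Numerator: 7×2332.8 − 164.4×90.2 = 1500.72
Denominator: √[(29896.02 − 27027.36)(9554.16 − 8136.04)] = √[2868.66 × 1418.12] = 2016.9542
r = 1500.72 / 2016.9542 ≈ 0.7441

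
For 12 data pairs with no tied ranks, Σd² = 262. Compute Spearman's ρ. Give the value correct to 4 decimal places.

0.0839

ρ = 1 − 6Σd² / [n(n²−1)] = 1 − 6×262 / (12×143)
  = 1 − 1572/1716 = 1 − 0.91608 ≈ 0.0839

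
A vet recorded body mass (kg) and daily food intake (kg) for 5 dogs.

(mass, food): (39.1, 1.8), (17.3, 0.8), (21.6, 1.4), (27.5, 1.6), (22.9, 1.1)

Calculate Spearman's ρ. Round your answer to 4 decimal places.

Rank mass: 5, 1, 2, 4, 3
Rank food: 5, 1, 3, 4, 2
d = rank(mass) − rank(food): 0, 0, -1, 0, 1; Σd² = 2
ρ = 1 − 6Σd² / [n(n²−1)] = 1 − 6×2 / (5×24) = 1 − 12/120 ≈ 0.9000

0.9000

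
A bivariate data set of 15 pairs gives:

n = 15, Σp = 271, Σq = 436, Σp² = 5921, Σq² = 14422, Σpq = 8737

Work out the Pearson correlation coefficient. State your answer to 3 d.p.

r = (nΣpq − ΣpΣq) / √[(nΣp² − (Σp)²)(nΣq² − (Σq)²)]
Numerator: 15×8737 − 271×436 = 12899
Denominator: √[(88815 − 73441)(216330 − 190096)] = √[15374 × 26234] = 20082.8662
r = 12899 / 20082.8662 ≈ 0.642

0.642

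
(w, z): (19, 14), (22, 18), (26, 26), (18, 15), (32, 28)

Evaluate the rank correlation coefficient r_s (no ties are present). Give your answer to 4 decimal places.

0.9000

Rank w: 2, 3, 4, 1, 5
Rank z: 1, 3, 4, 2, 5
d = rank(w) − rank(z): 1, 0, 0, -1, 0; Σd² = 2
ρ = 1 − 6Σd² / [n(n²−1)] = 1 − 6×2 / (5×24) = 1 − 12/120 ≈ 0.9000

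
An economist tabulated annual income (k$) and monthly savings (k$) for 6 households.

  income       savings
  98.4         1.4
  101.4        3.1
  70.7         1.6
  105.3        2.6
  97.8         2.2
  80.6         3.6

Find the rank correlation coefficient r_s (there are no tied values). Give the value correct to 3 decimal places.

Rank income: 4, 5, 1, 6, 3, 2
Rank savings: 1, 5, 2, 4, 3, 6
d = rank(income) − rank(savings): 3, 0, -1, 2, 0, -4; Σd² = 30
ρ = 1 − 6Σd² / [n(n²−1)] = 1 − 6×30 / (6×35) = 1 − 180/210 ≈ 0.143

0.143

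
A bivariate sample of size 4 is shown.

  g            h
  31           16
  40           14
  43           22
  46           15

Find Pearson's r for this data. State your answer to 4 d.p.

0.1717

n = 4, Σg = 160, Σh = 67, Σg² = 6526, Σh² = 1161, Σgh = 2692
nΣgh − ΣgΣh = 10768 − 10720 = 48
nΣg² − (Σg)² = 26104 − 25600 = 504; nΣh² − (Σh)² = 4644 − 4489 = 155
r = 48 / √(504 × 155) = 48 / 279.4996 ≈ 0.1717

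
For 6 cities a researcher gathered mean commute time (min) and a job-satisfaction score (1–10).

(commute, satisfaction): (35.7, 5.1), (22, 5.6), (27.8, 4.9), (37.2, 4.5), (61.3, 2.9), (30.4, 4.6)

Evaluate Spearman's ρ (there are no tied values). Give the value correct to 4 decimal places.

Rank commute: 4, 1, 2, 5, 6, 3
Rank satisfaction: 5, 6, 4, 2, 1, 3
d = rank(commute) − rank(satisfaction): -1, -5, -2, 3, 5, 0; Σd² = 64
ρ = 1 − 6Σd² / [n(n²−1)] = 1 − 6×64 / (6×35) = 1 − 384/210 ≈ -0.8286

-0.8286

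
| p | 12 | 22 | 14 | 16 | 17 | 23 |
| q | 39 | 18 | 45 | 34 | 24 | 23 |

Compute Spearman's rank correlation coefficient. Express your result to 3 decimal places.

Rank p: 1, 5, 2, 3, 4, 6
Rank q: 5, 1, 6, 4, 3, 2
d = rank(p) − rank(q): -4, 4, -4, -1, 1, 4; Σd² = 66
ρ = 1 − 6Σd² / [n(n²−1)] = 1 − 6×66 / (6×35) = 1 − 396/210 ≈ -0.886

-0.886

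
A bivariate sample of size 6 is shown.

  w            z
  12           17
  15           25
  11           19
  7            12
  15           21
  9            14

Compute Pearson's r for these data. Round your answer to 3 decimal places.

0.935

n = 6, Σw = 69, Σz = 108, Σw² = 845, Σz² = 2056, Σwz = 1313
nΣwz − ΣwΣz = 7878 − 7452 = 426
nΣw² − (Σw)² = 5070 − 4761 = 309; nΣz² − (Σz)² = 12336 − 11664 = 672
r = 426 / √(309 × 672) = 426 / 455.6841 ≈ 0.935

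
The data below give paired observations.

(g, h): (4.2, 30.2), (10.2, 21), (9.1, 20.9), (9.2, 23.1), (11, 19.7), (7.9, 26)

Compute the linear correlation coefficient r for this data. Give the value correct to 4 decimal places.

-0.9639

n = 6, Σg = 51.6, Σh = 140.9, Σg² = 472.54, Σh² = 3387.55, Σgh = 1165.85
nΣgh − ΣgΣh = 6995.1 − 7270.44 = -275.34
nΣg² − (Σg)² = 2835.24 − 2662.56 = 172.68; nΣh² − (Σh)² = 20325.3 − 19852.81 = 472.49
r = -275.34 / √(172.68 × 472.49) = -275.34 / 285.6389 ≈ -0.9639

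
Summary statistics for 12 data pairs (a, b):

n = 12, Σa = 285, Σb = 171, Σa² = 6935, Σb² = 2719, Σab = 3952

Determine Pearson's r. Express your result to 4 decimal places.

r = (nΣab − ΣaΣb) / √[(nΣa² − (Σa)²)(nΣb² − (Σb)²)]
Numerator: 12×3952 − 285×171 = -1311
Denominator: √[(83220 − 81225)(32628 − 29241)] = √[1995 × 3387] = 2599.4355
r = -1311 / 2599.4355 ≈ -0.5043

-0.5043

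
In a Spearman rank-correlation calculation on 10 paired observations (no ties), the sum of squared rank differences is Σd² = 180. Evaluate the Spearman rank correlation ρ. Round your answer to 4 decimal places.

ρ = 1 − 6Σd² / [n(n²−1)] = 1 − 6×180 / (10×99)
  = 1 − 1080/990 = 1 − 1.09091 ≈ -0.0909

-0.0909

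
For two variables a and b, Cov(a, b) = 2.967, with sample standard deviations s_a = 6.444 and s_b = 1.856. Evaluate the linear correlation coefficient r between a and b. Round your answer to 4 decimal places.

r = Cov(a,b) / (s_a · s_b) = 2.967 / (6.444 × 1.856)
  = 2.967 / 11.9601 ≈ 0.2481

0.2481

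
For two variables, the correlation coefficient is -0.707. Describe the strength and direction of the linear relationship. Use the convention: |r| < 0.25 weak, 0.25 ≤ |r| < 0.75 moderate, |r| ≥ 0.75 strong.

r = -0.707 < 0 so the relationship is negative.
|r| = 0.707, which falls in the moderate range.

moderate negative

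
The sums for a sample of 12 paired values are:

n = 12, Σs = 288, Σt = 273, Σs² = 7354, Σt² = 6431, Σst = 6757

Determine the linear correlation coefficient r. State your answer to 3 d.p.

0.657

r = (nΣst − ΣsΣt) / √[(nΣs² − (Σs)²)(nΣt² − (Σt)²)]
Numerator: 12×6757 − 288×273 = 2460
Denominator: √[(88248 − 82944)(77172 − 74529)] = √[5304 × 2643] = 3744.1250
r = 2460 / 3744.1250 ≈ 0.657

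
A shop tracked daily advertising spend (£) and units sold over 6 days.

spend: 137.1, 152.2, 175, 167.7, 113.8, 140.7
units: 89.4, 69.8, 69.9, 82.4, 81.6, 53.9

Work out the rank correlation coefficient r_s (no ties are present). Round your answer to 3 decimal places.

-0.200

Rank spend: 2, 4, 6, 5, 1, 3
Rank units: 6, 2, 3, 5, 4, 1
d = rank(spend) − rank(units): -4, 2, 3, 0, -3, 2; Σd² = 42
ρ = 1 − 6Σd² / [n(n²−1)] = 1 − 6×42 / (6×35) = 1 − 252/210 ≈ -0.200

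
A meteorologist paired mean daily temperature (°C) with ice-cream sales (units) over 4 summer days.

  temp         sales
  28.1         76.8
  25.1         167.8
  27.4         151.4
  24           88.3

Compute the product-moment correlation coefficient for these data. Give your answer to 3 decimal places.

-0.104

n = 4, Σx = 104.6, Σy = 484.3, Σx² = 2746.38, Σy² = 64773.93, Σxy = 12637.42
nΣxy − ΣxΣy = 50549.68 − 50657.78 = -108.1
nΣx² − (Σx)² = 10985.52 − 10941.16 = 44.36; nΣy² − (Σy)² = 259095.72 − 234546.49 = 24549.23
r = -108.1 / √(44.36 × 24549.23) = -108.1 / 1043.5535 ≈ -0.104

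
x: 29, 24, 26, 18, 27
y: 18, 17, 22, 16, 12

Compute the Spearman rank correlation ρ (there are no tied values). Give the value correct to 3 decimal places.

0.200

Rank x: 5, 2, 3, 1, 4
Rank y: 4, 3, 5, 2, 1
d = rank(x) − rank(y): 1, -1, -2, -1, 3; Σd² = 16
ρ = 1 − 6Σd² / [n(n²−1)] = 1 − 6×16 / (5×24) = 1 − 96/120 ≈ 0.200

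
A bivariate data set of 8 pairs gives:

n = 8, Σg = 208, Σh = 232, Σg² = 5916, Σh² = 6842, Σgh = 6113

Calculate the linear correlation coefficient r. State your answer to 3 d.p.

r = (nΣgh − ΣgΣh) / √[(nΣg² − (Σg)²)(nΣh² − (Σh)²)]
Numerator: 8×6113 − 208×232 = 648
Denominator: √[(47328 − 43264)(54736 − 53824)] = √[4064 × 912] = 1925.1930
r = 648 / 1925.1930 ≈ 0.337

0.337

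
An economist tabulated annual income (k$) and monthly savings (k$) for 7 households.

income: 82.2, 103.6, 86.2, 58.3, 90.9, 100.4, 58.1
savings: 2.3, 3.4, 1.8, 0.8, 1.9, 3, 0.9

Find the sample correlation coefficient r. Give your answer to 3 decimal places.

0.941

n = 7, Σx = 579.7, Σy = 14.1, Σx² = 50037.71, Σy² = 34.15, Σxy = 1269.3
nΣxy − ΣxΣy = 8885.1 − 8173.77 = 711.33
nΣx² − (Σx)² = 350263.97 − 336052.09 = 14211.88; nΣy² − (Σy)² = 239.05 − 198.81 = 40.24
r = 711.33 / √(14211.88 × 40.24) = 711.33 / 756.2315 ≈ 0.941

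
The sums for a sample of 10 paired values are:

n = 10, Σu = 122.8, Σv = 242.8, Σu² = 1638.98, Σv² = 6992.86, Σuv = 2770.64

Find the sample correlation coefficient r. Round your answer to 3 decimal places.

-0.556

r = (nΣuv − ΣuΣv) / √[(nΣu² − (Σu)²)(nΣv² − (Σv)²)]
Numerator: 10×2770.64 − 122.8×242.8 = -2109.44
Denominator: √[(16389.8 − 15079.84)(69928.6 − 58951.84)] = √[1309.96 × 10976.76] = 3791.9806
r = -2109.44 / 3791.9806 ≈ -0.556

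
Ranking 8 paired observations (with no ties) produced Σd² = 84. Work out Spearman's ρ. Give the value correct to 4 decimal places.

0.0000

ρ = 1 − 6Σd² / [n(n²−1)] = 1 − 6×84 / (8×63)
  = 1 − 504/504 = 1 − 1.00000 ≈ 0.0000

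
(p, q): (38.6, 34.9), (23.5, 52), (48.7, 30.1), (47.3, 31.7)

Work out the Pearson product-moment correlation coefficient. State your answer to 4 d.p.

n = 4, Σp = 158.1, Σq = 148.7, Σp² = 6651.19, Σq² = 5832.91, Σpq = 5534.42
nΣpq − ΣpΣq = 22137.68 − 23509.47 = -1371.79
nΣp² − (Σp)² = 26604.76 − 24995.61 = 1609.15; nΣq² − (Σq)² = 23331.64 − 22111.69 = 1219.95
r = -1371.79 / √(1609.15 × 1219.95) = -1371.79 / 1401.1005 ≈ -0.9791

-0.9791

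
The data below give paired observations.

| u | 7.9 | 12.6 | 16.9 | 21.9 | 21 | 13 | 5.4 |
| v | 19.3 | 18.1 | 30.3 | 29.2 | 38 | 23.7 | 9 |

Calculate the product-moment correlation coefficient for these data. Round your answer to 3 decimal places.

n = 7, Σu = 98.7, Σv = 167.6, Σu² = 1625.55, Σv² = 4557.52, Σuv = 2686.78
nΣuv − ΣuΣv = 18807.46 − 16542.12 = 2265.34
nΣu² − (Σu)² = 11378.85 − 9741.69 = 1637.16; nΣv² − (Σv)² = 31902.64 − 28089.76 = 3812.88
r = 2265.34 / √(1637.16 × 3812.88) = 2265.34 / 2498.4584 ≈ 0.907

0.907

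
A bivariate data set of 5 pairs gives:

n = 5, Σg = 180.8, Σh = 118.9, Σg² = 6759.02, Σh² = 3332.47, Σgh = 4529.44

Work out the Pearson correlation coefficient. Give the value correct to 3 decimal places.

r = (nΣgh − ΣgΣh) / √[(nΣg² − (Σg)²)(nΣh² − (Σh)²)]
Numerator: 5×4529.44 − 180.8×118.9 = 1150.08
Denominator: √[(33795.1 − 32688.64)(16662.35 − 14137.21)] = √[1106.46 × 2525.14] = 1671.5162
r = 1150.08 / 1671.5162 ≈ 0.688

0.688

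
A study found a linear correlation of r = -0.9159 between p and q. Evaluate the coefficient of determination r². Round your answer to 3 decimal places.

0.839

r² = (-0.9159)² = 0.839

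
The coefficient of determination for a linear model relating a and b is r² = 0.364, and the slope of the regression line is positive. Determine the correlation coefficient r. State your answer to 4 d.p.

0.6033

|r| = √0.364 = 0.6033
The association is positive, so r = 0.6033.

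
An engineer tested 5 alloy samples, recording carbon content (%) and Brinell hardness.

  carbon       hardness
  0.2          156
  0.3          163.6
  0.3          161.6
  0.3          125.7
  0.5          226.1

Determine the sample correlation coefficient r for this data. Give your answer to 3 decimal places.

0.808

n = 5, Σx = 1.6, Σy = 833, Σx² = 0.56, Σy² = 144137.22, Σxy = 279.52
nΣxy − ΣxΣy = 1397.6 − 1332.8 = 64.8
nΣx² − (Σx)² = 2.8 − 2.56 = 0.24; nΣy² − (Σy)² = 720686.1 − 693889 = 26797.1
r = 64.8 / √(0.24 × 26797.1) = 64.8 / 80.1954 ≈ 0.808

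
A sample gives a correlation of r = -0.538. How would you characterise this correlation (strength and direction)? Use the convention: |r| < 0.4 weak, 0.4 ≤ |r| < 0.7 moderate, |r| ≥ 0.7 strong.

r = -0.538 < 0 so the relationship is negative.
|r| = 0.538, which falls in the moderate range.

moderate negative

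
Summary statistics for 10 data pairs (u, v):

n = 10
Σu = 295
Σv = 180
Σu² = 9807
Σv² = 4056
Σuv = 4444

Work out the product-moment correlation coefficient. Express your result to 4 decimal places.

r = (nΣuv − ΣuΣv) / √[(nΣu² − (Σu)²)(nΣv² − (Σv)²)]
Numerator: 10×4444 − 295×180 = -8660
Denominator: √[(98070 − 87025)(40560 − 32400)] = √[11045 × 8160] = 9493.5346
r = -8660 / 9493.5346 ≈ -0.9122

-0.9122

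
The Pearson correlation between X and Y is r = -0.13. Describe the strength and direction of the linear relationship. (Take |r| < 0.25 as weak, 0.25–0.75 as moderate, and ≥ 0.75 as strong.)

r = -0.13 < 0 so the relationship is negative.
|r| = 0.13, which falls in the weak range.

weak negative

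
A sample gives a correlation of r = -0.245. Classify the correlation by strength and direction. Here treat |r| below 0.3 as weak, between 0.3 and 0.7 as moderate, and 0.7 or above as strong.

r = -0.245 < 0 so the relationship is negative.
|r| = 0.245, which falls in the weak range.

weak negative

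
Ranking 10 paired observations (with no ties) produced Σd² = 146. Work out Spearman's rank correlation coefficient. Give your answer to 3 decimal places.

0.115

ρ = 1 − 6Σd² / [n(n²−1)] = 1 − 6×146 / (10×99)
  = 1 − 876/990 = 1 − 0.8848 ≈ 0.115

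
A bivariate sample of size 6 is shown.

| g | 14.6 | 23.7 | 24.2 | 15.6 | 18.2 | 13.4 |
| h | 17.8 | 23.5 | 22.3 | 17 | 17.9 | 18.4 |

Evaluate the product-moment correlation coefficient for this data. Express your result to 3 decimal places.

n = 6, Σg = 109.7, Σh = 116.9, Σg² = 2114.65, Σh² = 2314.35, Σgh = 2194.03
nΣgh − ΣgΣh = 13164.18 − 12823.93 = 340.25
nΣg² − (Σg)² = 12687.9 − 12034.09 = 653.81; nΣh² − (Σh)² = 13886.1 − 13665.61 = 220.49
r = 340.25 / √(653.81 × 220.49) = 340.25 / 379.6822 ≈ 0.896

0.896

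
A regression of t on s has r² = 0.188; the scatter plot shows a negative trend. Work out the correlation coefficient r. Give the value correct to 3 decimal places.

|r| = √0.188 = 0.434
The association is negative, so r = −0.434.

-0.434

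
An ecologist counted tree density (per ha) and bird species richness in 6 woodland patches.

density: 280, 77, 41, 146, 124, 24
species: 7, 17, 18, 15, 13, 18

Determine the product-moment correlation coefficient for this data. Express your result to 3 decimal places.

n = 6, Σx = 692, Σy = 88, Σx² = 123278, Σy² = 1380, Σxy = 8241
nΣxy − ΣxΣy = 49446 − 60896 = -11450
nΣx² − (Σx)² = 739668 − 478864 = 260804; nΣy² − (Σy)² = 8280 − 7744 = 536
r = -11450 / √(260804 × 536) = -11450 / 11823.3220 ≈ -0.968

-0.968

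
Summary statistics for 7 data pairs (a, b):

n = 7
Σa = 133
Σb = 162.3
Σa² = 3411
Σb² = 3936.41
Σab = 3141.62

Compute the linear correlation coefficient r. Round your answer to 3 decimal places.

0.148

r = (nΣab − ΣaΣb) / √[(nΣa² − (Σa)²)(nΣb² − (Σb)²)]
Numerator: 7×3141.62 − 133×162.3 = 405.44
Denominator: √[(23877 − 17689)(27554.87 − 26341.29)] = √[6188 × 1213.58] = 2740.3710
r = 405.44 / 2740.3710 ≈ 0.148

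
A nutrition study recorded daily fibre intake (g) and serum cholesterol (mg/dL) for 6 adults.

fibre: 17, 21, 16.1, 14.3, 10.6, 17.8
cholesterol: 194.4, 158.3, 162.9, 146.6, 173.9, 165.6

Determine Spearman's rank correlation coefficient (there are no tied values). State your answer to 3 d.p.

Rank fibre: 4, 6, 3, 2, 1, 5
Rank cholesterol: 6, 2, 3, 1, 5, 4
d = rank(fibre) − rank(cholesterol): -2, 4, 0, 1, -4, 1; Σd² = 38
ρ = 1 − 6Σd² / [n(n²−1)] = 1 − 6×38 / (6×35) = 1 − 228/210 ≈ -0.086

-0.086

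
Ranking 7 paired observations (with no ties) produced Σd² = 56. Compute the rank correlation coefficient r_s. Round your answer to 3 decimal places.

ρ = 1 − 6Σd² / [n(n²−1)] = 1 − 6×56 / (7×48)
  = 1 − 336/336 = 1 − 1.0000 ≈ 0.000

0.000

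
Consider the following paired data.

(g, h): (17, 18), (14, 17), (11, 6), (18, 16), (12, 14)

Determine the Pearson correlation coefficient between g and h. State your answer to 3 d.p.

0.742

n = 5, Σg = 72, Σh = 71, Σg² = 1074, Σh² = 1101, Σgh = 1066
nΣgh − ΣgΣh = 5330 − 5112 = 218
nΣg² − (Σg)² = 5370 − 5184 = 186; nΣh² − (Σh)² = 5505 − 5041 = 464
r = 218 / √(186 × 464) = 218 / 293.7754 ≈ 0.742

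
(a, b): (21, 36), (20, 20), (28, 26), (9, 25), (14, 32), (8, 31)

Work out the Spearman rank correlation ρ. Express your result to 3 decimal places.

0.086

Rank a: 5, 4, 6, 2, 3, 1
Rank b: 6, 1, 3, 2, 5, 4
d = rank(a) − rank(b): -1, 3, 3, 0, -2, -3; Σd² = 32
ρ = 1 − 6Σd² / [n(n²−1)] = 1 − 6×32 / (6×35) = 1 − 192/210 ≈ 0.086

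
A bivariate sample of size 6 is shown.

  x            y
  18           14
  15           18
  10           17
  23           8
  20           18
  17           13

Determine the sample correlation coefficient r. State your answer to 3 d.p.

n = 6, Σx = 103, Σy = 88, Σx² = 1867, Σy² = 1366, Σxy = 1457
nΣxy − ΣxΣy = 8742 − 9064 = -322
nΣx² − (Σx)² = 11202 − 10609 = 593; nΣy² − (Σy)² = 8196 − 7744 = 452
r = -322 / √(593 × 452) = -322 / 517.7219 ≈ -0.622

-0.622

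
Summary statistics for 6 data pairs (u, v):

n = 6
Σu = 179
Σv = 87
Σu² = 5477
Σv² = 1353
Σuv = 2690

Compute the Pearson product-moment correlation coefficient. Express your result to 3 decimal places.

0.845

r = (nΣuv − ΣuΣv) / √[(nΣu² − (Σu)²)(nΣv² − (Σv)²)]
Numerator: 6×2690 − 179×87 = 567
Denominator: √[(32862 − 32041)(8118 − 7569)] = √[821 × 549] = 671.3635
r = 567 / 671.3635 ≈ 0.845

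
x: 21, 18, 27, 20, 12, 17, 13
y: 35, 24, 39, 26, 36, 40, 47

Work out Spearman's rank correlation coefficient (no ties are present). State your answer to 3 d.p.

-0.321

Rank x: 6, 4, 7, 5, 1, 3, 2
Rank y: 3, 1, 5, 2, 4, 6, 7
d = rank(x) − rank(y): 3, 3, 2, 3, -3, -3, -5; Σd² = 74
ρ = 1 − 6Σd² / [n(n²−1)] = 1 − 6×74 / (7×48) = 1 − 444/336 ≈ -0.321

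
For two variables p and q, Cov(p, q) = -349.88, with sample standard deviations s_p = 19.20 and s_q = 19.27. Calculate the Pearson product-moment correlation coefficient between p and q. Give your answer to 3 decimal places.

r = Cov(p,q) / (s_p · s_q) = -349.88 / (19.20 × 19.27)
  = -349.88 / 369.9840 ≈ -0.946

-0.946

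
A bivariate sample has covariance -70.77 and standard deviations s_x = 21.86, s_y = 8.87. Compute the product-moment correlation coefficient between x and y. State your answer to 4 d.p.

r = Cov(x,y) / (s_x · s_y) = -70.77 / (21.86 × 8.87)
  = -70.77 / 193.8982 ≈ -0.3650

-0.3650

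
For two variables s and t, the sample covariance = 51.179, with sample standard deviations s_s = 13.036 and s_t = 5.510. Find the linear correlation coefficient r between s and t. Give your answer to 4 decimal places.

r = Cov(s,t) / (s_s · s_t) = 51.179 / (13.036 × 5.510)
  = 51.179 / 71.8284 ≈ 0.7125

0.7125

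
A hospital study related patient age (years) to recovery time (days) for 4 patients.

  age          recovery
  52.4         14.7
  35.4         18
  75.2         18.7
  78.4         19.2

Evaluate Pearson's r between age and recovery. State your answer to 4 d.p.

n = 4, Σx = 241.4, Σy = 70.6, Σx² = 15800.52, Σy² = 1258.42, Σxy = 4319
nΣxy − ΣxΣy = 17276 − 17042.84 = 233.16
nΣx² − (Σx)² = 63202.08 − 58273.96 = 4928.12; nΣy² − (Σy)² = 5033.68 − 4984.36 = 49.32
r = 233.16 / √(4928.12 × 49.32) = 233.16 / 493.0060 ≈ 0.4729

0.4729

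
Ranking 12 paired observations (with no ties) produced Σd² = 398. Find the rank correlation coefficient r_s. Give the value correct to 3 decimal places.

-0.392

ρ = 1 − 6Σd² / [n(n²−1)] = 1 − 6×398 / (12×143)
  = 1 − 2388/1716 = 1 − 1.3916 ≈ -0.392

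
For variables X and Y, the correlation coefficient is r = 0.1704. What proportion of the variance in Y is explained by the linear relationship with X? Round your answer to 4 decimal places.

0.0290

r² = (0.1704)² = 0.0290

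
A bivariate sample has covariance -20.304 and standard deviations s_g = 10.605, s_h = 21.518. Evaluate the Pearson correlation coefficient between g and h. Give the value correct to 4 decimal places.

-0.0890

r = Cov(g,h) / (s_g · s_h) = -20.304 / (10.605 × 21.518)
  = -20.304 / 228.1984 ≈ -0.0890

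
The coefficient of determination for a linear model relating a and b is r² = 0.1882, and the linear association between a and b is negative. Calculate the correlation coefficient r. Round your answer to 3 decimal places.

-0.434

|r| = √0.1882 = 0.434
The association is negative, so r = −0.434.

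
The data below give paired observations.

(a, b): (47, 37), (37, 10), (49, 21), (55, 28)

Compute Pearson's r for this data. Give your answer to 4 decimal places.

n = 4, Σa = 188, Σb = 96, Σa² = 9004, Σb² = 2694, Σab = 4678
nΣab − ΣaΣb = 18712 − 18048 = 664
nΣa² − (Σa)² = 36016 − 35344 = 672; nΣb² − (Σb)² = 10776 − 9216 = 1560
r = 664 / √(672 × 1560) = 664 / 1023.8750 ≈ 0.6485

0.6485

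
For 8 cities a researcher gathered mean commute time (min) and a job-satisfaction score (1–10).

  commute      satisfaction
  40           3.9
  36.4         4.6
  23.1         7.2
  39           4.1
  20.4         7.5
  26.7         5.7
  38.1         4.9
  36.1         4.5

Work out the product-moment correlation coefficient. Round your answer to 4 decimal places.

-0.9687

n = 8, Σx = 259.8, Σy = 42.4, Σx² = 8863.44, Σy² = 238.02, Σxy = 1303.99
nΣxy − ΣxΣy = 10431.92 − 11015.52 = -583.6
nΣx² − (Σx)² = 70907.52 − 67496.04 = 3411.48; nΣy² − (Σy)² = 1904.16 − 1797.76 = 106.4
r = -583.6 / √(3411.48 × 106.4) = -583.6 / 602.4794 ≈ -0.9687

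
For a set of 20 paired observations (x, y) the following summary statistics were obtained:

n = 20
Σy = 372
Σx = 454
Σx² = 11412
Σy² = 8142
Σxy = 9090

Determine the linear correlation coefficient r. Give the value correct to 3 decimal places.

r = (nΣxy − ΣxΣy) / √[(nΣx² − (Σx)²)(nΣy² − (Σy)²)]
Numerator: 20×9090 − 454×372 = 12912
Denominator: √[(228240 − 206116)(162840 − 138384)] = √[22124 × 24456] = 23260.7941
r = 12912 / 23260.7941 ≈ 0.555

0.555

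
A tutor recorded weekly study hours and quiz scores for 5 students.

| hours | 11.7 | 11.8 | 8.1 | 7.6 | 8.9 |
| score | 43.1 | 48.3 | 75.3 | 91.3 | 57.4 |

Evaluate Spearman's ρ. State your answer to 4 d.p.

Rank hours: 4, 5, 2, 1, 3
Rank score: 1, 2, 4, 5, 3
d = rank(hours) − rank(score): 3, 3, -2, -4, 0; Σd² = 38
ρ = 1 − 6Σd² / [n(n²−1)] = 1 − 6×38 / (5×24) = 1 − 228/120 ≈ -0.9000

-0.9000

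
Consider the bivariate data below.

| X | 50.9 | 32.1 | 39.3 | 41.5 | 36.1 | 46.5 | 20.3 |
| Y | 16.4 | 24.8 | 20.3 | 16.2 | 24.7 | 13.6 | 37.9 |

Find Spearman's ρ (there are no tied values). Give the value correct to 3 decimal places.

-0.893

Rank X: 7, 2, 4, 5, 3, 6, 1
Rank Y: 3, 6, 4, 2, 5, 1, 7
d = rank(X) − rank(Y): 4, -4, 0, 3, -2, 5, -6; Σd² = 106
ρ = 1 − 6Σd² / [n(n²−1)] = 1 − 6×106 / (7×48) = 1 − 636/336 ≈ -0.893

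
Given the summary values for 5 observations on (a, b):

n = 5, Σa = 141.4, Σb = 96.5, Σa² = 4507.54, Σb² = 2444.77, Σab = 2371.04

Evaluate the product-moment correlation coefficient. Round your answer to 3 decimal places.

-0.658

r = (nΣab − ΣaΣb) / √[(nΣa² − (Σa)²)(nΣb² − (Σb)²)]
Numerator: 5×2371.04 − 141.4×96.5 = -1789.9
Denominator: √[(22537.7 − 19993.96)(12223.85 − 9312.25)] = √[2543.74 × 2911.6] = 2721.4616
r = -1789.9 / 2721.4616 ≈ -0.658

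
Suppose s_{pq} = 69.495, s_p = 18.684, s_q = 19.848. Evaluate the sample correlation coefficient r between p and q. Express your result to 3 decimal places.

r = Cov(p,q) / (s_p · s_q) = 69.495 / (18.684 × 19.848)
  = 69.495 / 370.8400 ≈ 0.187

0.187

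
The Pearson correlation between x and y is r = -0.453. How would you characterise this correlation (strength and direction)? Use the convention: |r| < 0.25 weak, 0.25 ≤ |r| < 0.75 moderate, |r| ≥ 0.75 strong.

moderate negative

r = -0.453 < 0 so the relationship is negative.
|r| = 0.453, which falls in the moderate range.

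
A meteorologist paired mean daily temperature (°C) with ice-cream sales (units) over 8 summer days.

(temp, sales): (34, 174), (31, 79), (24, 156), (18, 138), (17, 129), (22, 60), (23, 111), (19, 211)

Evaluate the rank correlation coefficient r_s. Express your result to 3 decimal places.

Rank temp: 8, 7, 6, 2, 1, 4, 5, 3
Rank sales: 7, 2, 6, 5, 4, 1, 3, 8
d = rank(temp) − rank(sales): 1, 5, 0, -3, -3, 3, 2, -5; Σd² = 82
ρ = 1 − 6Σd² / [n(n²−1)] = 1 − 6×82 / (8×63) = 1 − 492/504 ≈ 0.024

0.024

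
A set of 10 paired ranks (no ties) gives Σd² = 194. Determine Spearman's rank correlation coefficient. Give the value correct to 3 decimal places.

ρ = 1 − 6Σd² / [n(n²−1)] = 1 − 6×194 / (10×99)
  = 1 − 1164/990 = 1 − 1.1758 ≈ -0.176

-0.176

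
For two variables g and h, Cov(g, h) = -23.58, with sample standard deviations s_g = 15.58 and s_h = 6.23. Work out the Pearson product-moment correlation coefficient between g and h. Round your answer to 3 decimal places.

r = Cov(g,h) / (s_g · s_h) = -23.58 / (15.58 × 6.23)
  = -23.58 / 97.0634 ≈ -0.243

-0.243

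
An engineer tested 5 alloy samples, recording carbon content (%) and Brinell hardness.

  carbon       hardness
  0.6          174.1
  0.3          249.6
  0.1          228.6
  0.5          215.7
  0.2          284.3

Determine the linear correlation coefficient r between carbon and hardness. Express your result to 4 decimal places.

n = 5, Σx = 1.7, Σy = 1152.3, Σx² = 0.75, Σy² = 272221.91, Σxy = 366.91
nΣxy − ΣxΣy = 1834.55 − 1958.91 = -124.36
nΣx² − (Σx)² = 3.75 − 2.89 = 0.86; nΣy² − (Σy)² = 1361109.55 − 1327795.29 = 33314.26
r = -124.36 / √(0.86 × 33314.26) = -124.36 / 169.2639 ≈ -0.7347

-0.7347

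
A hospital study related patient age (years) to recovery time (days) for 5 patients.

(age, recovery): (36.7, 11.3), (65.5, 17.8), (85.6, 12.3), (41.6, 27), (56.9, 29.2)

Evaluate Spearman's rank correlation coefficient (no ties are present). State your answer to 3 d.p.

Rank age: 1, 4, 5, 2, 3
Rank recovery: 1, 3, 2, 4, 5
d = rank(age) − rank(recovery): 0, 1, 3, -2, -2; Σd² = 18
ρ = 1 − 6Σd² / [n(n²−1)] = 1 − 6×18 / (5×24) = 1 − 108/120 ≈ 0.100

0.100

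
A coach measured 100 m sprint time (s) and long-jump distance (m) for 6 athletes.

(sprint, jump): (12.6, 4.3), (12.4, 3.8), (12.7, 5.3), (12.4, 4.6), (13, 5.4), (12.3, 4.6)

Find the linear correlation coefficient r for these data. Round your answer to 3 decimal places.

n = 6, Σx = 75.4, Σy = 28, Σx² = 947.86, Σy² = 132.5, Σxy = 352.43
nΣxy − ΣxΣy = 2114.58 − 2111.2 = 3.38
nΣx² − (Σx)² = 5687.16 − 5685.16 = 2; nΣy² − (Σy)² = 795 − 784 = 11
r = 3.38 / √(2 × 11) = 3.38 / 4.6904 ≈ 0.721

0.721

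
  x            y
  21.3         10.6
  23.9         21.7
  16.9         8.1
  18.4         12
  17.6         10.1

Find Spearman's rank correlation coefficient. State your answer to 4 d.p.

0.9000

Rank x: 4, 5, 1, 3, 2
Rank y: 3, 5, 1, 4, 2
d = rank(x) − rank(y): 1, 0, 0, -1, 0; Σd² = 2
ρ = 1 − 6Σd² / [n(n²−1)] = 1 − 6×2 / (5×24) = 1 − 12/120 ≈ 0.9000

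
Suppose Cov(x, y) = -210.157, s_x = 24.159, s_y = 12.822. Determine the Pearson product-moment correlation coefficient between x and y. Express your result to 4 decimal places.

r = Cov(x,y) / (s_x · s_y) = -210.157 / (24.159 × 12.822)
  = -210.157 / 309.7667 ≈ -0.6784

-0.6784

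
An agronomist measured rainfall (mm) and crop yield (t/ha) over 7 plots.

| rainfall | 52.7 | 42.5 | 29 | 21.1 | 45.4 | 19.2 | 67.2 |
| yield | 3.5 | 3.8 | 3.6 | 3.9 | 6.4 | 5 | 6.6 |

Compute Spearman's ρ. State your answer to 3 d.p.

Rank rainfall: 6, 4, 3, 2, 5, 1, 7
Rank yield: 1, 3, 2, 4, 6, 5, 7
d = rank(rainfall) − rank(yield): 5, 1, 1, -2, -1, -4, 0; Σd² = 48
ρ = 1 − 6Σd² / [n(n²−1)] = 1 − 6×48 / (7×48) = 1 − 288/336 ≈ 0.143

0.143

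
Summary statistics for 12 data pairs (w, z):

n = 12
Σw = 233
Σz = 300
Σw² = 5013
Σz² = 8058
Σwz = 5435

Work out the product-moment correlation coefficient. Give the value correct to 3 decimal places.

r = (nΣwz − ΣwΣz) / √[(nΣw² − (Σw)²)(nΣz² − (Σz)²)]
Numerator: 12×5435 − 233×300 = -4680
Denominator: √[(60156 − 54289)(96696 − 90000)] = √[5867 × 6696] = 6267.8092
r = -4680 / 6267.8092 ≈ -0.747

-0.747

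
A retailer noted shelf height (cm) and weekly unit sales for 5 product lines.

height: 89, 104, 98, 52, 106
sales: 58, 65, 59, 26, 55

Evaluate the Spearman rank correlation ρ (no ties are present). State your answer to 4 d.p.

0.4000

Rank height: 2, 4, 3, 1, 5
Rank sales: 3, 5, 4, 1, 2
d = rank(height) − rank(sales): -1, -1, -1, 0, 3; Σd² = 12
ρ = 1 − 6Σd² / [n(n²−1)] = 1 − 6×12 / (5×24) = 1 − 72/120 ≈ 0.4000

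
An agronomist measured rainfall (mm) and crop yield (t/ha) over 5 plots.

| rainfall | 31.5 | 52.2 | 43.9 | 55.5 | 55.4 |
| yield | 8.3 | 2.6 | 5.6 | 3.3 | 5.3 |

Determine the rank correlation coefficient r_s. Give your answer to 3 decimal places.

Rank rainfall: 1, 3, 2, 5, 4
Rank yield: 5, 1, 4, 2, 3
d = rank(rainfall) − rank(yield): -4, 2, -2, 3, 1; Σd² = 34
ρ = 1 − 6Σd² / [n(n²−1)] = 1 − 6×34 / (5×24) = 1 − 204/120 ≈ -0.700

-0.700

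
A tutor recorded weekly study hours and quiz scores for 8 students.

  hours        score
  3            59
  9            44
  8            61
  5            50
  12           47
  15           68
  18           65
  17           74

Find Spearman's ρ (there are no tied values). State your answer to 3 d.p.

0.548

Rank hours: 1, 4, 3, 2, 5, 6, 8, 7
Rank score: 4, 1, 5, 3, 2, 7, 6, 8
d = rank(hours) − rank(score): -3, 3, -2, -1, 3, -1, 2, -1; Σd² = 38
ρ = 1 − 6Σd² / [n(n²−1)] = 1 − 6×38 / (8×63) = 1 − 228/504 ≈ 0.548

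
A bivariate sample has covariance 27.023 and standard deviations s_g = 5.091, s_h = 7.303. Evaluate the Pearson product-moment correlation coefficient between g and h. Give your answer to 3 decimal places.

r = Cov(g,h) / (s_g · s_h) = 27.023 / (5.091 × 7.303)
  = 27.023 / 37.1796 ≈ 0.727

0.727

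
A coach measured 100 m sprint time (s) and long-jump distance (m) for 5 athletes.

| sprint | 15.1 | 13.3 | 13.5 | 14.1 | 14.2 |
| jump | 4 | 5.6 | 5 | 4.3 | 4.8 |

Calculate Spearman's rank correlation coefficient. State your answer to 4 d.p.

Rank sprint: 5, 1, 2, 3, 4
Rank jump: 1, 5, 4, 2, 3
d = rank(sprint) − rank(jump): 4, -4, -2, 1, 1; Σd² = 38
ρ = 1 − 6Σd² / [n(n²−1)] = 1 − 6×38 / (5×24) = 1 − 228/120 ≈ -0.9000

-0.9000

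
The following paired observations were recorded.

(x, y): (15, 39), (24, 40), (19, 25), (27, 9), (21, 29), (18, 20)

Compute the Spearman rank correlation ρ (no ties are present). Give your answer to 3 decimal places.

Rank x: 1, 5, 3, 6, 4, 2
Rank y: 5, 6, 3, 1, 4, 2
d = rank(x) − rank(y): -4, -1, 0, 5, 0, 0; Σd² = 42
ρ = 1 − 6Σd² / [n(n²−1)] = 1 − 6×42 / (6×35) = 1 − 252/210 ≈ -0.200

-0.200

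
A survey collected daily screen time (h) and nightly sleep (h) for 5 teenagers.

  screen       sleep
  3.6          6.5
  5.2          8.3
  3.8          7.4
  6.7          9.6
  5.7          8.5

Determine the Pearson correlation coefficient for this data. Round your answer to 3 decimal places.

0.972

n = 5, Σx = 25, Σy = 40.3, Σx² = 131.82, Σy² = 330.31, Σxy = 207.45
nΣxy − ΣxΣy = 1037.25 − 1007.5 = 29.75
nΣx² − (Σx)² = 659.1 − 625 = 34.1; nΣy² − (Σy)² = 1651.55 − 1624.09 = 27.46
r = 29.75 / √(34.1 × 27.46) = 29.75 / 30.6004 ≈ 0.972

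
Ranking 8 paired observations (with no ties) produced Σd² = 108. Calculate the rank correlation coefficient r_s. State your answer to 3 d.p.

ρ = 1 − 6Σd² / [n(n²−1)] = 1 − 6×108 / (8×63)
  = 1 − 648/504 = 1 − 1.2857 ≈ -0.286

-0.286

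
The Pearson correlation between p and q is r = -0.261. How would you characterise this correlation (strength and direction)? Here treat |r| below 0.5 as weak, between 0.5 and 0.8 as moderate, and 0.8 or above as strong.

r = -0.261 < 0 so the relationship is negative.
|r| = 0.261, which falls in the weak range.

weak negative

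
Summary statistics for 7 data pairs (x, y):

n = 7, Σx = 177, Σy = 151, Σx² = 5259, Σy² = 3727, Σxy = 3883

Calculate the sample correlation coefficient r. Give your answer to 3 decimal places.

0.107

r = (nΣxy − ΣxΣy) / √[(nΣx² − (Σx)²)(nΣy² − (Σy)²)]
Numerator: 7×3883 − 177×151 = 454
Denominator: √[(36813 − 31329)(26089 − 22801)] = √[5484 × 3288] = 4246.3387
r = 454 / 4246.3387 ≈ 0.107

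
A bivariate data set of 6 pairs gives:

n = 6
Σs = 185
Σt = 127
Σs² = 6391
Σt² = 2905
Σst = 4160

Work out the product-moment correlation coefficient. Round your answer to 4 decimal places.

r = (nΣst − ΣsΣt) / √[(nΣs² − (Σs)²)(nΣt² − (Σt)²)]
Numerator: 6×4160 − 185×127 = 1465
Denominator: √[(38346 − 34225)(17430 − 16129)] = √[4121 × 1301] = 2315.4742
r = 1465 / 2315.4742 ≈ 0.6327

0.6327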